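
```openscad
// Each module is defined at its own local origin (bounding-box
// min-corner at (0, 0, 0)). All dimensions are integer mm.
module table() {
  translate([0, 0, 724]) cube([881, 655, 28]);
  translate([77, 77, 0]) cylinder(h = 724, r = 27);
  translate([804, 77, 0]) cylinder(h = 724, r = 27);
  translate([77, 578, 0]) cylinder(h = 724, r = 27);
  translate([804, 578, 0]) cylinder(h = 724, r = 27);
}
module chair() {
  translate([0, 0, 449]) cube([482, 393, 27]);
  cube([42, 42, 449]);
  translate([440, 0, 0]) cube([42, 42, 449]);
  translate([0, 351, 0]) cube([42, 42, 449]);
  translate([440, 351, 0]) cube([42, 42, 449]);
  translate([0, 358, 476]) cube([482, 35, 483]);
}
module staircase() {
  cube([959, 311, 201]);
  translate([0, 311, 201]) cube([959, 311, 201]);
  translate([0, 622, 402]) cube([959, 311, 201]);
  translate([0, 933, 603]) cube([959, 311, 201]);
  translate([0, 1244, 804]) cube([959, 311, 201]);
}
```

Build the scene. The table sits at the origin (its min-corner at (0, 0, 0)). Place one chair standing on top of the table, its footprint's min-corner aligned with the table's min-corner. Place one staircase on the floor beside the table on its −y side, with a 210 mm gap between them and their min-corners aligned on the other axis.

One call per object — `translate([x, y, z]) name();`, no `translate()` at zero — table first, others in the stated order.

table();
translate([0, 0, 752]) chair();
translate([0, -1765, 0]) staircase();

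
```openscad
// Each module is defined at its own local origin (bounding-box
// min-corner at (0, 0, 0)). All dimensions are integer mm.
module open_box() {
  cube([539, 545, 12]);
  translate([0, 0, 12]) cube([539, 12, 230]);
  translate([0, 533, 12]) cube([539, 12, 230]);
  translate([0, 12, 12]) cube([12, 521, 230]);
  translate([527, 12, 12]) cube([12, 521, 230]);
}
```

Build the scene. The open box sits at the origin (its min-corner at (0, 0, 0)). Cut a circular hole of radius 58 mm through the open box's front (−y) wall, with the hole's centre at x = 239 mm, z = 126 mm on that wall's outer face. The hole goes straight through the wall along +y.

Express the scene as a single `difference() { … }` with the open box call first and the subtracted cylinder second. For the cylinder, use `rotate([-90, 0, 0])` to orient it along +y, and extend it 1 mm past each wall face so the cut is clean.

difference() {
  open_box();
  translate([239, -1, 126]) rotate([-90, 0, 0]) cylinder(h = 14, r = 58);
}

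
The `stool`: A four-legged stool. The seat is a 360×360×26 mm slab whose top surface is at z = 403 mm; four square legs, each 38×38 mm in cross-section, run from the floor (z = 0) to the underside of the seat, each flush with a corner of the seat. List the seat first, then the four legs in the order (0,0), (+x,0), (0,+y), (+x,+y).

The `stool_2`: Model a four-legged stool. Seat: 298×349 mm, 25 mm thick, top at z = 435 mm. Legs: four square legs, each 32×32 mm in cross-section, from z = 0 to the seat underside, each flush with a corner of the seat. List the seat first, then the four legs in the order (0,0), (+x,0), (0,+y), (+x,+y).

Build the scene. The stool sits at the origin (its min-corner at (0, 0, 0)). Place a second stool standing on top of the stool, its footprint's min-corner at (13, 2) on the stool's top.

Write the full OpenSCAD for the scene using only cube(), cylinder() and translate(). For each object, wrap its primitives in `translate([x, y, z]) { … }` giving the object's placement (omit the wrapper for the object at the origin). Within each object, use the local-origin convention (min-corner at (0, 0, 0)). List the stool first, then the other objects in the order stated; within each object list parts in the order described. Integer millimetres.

translate([0, 0, 377]) cube([360, 360, 26]);
cube([38, 38, 377]);
translate([322, 0, 0]) cube([38, 38, 377]);
translate([0, 322, 0]) cube([38, 38, 377]);
translate([322, 322, 0]) cube([38, 38, 377]);
translate([13, 2, 403]) {
  translate([0, 0, 410]) cube([298, 349, 25]);
  cube([32, 32, 410]);
  translate([266, 0, 0]) cube([32, 32, 410]);
  translate([0, 317, 0]) cube([32, 32, 410]);
  translate([266, 317, 0]) cube([32, 32, 410]);
}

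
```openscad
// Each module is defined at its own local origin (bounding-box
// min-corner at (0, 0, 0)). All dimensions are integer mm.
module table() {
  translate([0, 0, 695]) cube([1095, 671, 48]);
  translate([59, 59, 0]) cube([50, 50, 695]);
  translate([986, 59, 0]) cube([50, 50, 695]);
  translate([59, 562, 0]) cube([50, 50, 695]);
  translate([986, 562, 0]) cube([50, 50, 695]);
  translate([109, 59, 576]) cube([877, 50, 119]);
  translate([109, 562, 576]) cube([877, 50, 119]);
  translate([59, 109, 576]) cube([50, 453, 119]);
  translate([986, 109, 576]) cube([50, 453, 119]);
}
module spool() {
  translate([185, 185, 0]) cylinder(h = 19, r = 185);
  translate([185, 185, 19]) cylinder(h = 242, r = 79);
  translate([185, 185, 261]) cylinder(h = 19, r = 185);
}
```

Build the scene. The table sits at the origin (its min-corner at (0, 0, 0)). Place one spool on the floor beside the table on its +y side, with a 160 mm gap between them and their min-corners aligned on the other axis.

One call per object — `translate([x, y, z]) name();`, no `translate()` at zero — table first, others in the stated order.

table();
translate([0, 831, 0]) spool();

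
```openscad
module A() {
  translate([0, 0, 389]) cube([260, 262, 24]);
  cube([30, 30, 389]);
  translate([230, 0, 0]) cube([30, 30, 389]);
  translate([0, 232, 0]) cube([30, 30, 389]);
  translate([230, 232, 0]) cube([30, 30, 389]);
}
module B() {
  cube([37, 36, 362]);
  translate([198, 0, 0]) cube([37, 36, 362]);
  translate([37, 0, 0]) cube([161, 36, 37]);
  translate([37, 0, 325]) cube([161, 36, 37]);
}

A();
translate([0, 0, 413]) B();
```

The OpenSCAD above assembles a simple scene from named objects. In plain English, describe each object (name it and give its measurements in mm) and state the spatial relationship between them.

A is a four-legged stool. The seat is a 260×262×24 mm slab whose top surface is at z = 413 mm; four square legs, each 30×30 mm in cross-section, run from the floor (z = 0) to the underside of the seat, each flush with a corner of the seat.

B is a rectangular picture frame lying in the x–z plane (depth along y). The opening is 161 mm wide (x) by 288 mm tall (z), surrounded by a border 37 mm wide on all four sides. The frame is 36 mm deep and is made of two full-height vertical stiles with two horizontal rails fitted between them.

The picture frame is on top of the stool.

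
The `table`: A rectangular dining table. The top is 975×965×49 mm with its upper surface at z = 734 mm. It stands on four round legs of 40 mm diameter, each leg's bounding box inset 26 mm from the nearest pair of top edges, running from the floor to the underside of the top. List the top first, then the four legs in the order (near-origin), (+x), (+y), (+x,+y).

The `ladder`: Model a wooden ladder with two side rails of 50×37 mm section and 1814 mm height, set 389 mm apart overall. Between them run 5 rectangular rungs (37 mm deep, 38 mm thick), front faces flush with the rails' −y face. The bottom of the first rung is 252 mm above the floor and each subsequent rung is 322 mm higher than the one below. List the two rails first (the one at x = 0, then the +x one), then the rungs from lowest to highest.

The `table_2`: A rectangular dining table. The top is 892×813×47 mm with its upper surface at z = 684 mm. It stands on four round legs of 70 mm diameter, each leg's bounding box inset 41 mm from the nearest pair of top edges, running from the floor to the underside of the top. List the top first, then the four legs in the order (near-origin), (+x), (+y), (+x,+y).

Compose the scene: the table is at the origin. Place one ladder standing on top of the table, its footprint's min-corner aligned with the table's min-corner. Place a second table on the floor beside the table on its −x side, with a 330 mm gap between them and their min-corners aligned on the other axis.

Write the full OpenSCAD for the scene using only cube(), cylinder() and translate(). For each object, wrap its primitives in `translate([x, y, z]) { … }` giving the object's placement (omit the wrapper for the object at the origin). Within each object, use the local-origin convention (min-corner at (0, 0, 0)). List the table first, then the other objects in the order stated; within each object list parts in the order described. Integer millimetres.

translate([0, 0, 685]) cube([975, 965, 49]);
translate([46, 46, 0]) cylinder(h = 685, r = 20);
translate([929, 46, 0]) cylinder(h = 685, r = 20);
translate([46, 919, 0]) cylinder(h = 685, r = 20);
translate([929, 919, 0]) cylinder(h = 685, r = 20);
translate([0, 0, 734]) {
  cube([50, 37, 1814]);
  translate([339, 0, 0]) cube([50, 37, 1814]);
  translate([50, 0, 252]) cube([289, 37, 38]);
  translate([50, 0, 574]) cube([289, 37, 38]);
  translate([50, 0, 896]) cube([289, 37, 38]);
  translate([50, 0, 1218]) cube([289, 37, 38]);
  translate([50, 0, 1540]) cube([289, 37, 38]);
}
translate([-1222, 0, 0]) {
  translate([0, 0, 637]) cube([892, 813, 47]);
  translate([76, 76, 0]) cylinder(h = 637, r = 35);
  translate([816, 76, 0]) cylinder(h = 637, r = 35);
  translate([76, 737, 0]) cylinder(h = 637, r = 35);
  translate([816, 737, 0]) cylinder(h = 637, r = 35);
}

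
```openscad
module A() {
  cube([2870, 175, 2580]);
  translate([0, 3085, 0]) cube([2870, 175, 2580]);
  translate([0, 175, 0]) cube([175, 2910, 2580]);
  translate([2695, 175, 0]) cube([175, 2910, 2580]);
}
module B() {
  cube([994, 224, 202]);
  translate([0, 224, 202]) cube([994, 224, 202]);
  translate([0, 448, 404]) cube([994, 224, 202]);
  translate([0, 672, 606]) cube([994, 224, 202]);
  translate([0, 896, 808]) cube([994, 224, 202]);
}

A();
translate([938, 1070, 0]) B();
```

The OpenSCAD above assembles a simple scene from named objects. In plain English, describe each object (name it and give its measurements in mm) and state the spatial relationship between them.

A is a box-shaped house frame (walls only): outside footprint 2870×3260 mm, wall height 2580 mm, wall thickness 175 mm. The two y-facing walls run the full x-width; the two x-facing walls fit between the inner faces of the y-facing walls.

B is a run of 5 identical solid stair steps. Each tread is 994×224 mm and each step block is 202 mm high. Step 1 rests on the floor; step k is offset from step 1 by (k−1)×224 mm in y and (k−1)×202 mm in z.

The staircase sits inside the house frame, centred.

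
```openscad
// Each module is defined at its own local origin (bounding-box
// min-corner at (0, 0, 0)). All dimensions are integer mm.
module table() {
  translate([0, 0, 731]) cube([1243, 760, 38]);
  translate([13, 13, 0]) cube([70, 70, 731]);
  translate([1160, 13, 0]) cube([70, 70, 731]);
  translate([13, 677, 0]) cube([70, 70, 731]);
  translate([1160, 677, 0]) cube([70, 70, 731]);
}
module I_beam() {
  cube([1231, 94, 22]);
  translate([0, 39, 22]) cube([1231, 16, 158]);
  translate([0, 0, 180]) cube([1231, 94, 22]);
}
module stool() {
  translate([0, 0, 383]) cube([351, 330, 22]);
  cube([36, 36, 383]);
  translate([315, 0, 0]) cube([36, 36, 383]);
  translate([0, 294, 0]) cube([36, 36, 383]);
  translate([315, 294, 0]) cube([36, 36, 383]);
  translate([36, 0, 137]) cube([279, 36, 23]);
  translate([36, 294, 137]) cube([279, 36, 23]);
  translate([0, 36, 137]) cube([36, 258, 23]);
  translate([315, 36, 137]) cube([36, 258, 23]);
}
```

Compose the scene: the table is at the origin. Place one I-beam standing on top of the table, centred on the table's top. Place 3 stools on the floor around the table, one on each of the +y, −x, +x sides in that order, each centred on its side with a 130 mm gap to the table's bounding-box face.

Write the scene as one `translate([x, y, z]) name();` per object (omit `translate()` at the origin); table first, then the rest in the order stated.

table();
translate([6, 333, 769]) I_beam();
translate([446, 890, 0]) stool();
translate([-481, 215, 0]) stool();
translate([1373, 215, 0]) stool();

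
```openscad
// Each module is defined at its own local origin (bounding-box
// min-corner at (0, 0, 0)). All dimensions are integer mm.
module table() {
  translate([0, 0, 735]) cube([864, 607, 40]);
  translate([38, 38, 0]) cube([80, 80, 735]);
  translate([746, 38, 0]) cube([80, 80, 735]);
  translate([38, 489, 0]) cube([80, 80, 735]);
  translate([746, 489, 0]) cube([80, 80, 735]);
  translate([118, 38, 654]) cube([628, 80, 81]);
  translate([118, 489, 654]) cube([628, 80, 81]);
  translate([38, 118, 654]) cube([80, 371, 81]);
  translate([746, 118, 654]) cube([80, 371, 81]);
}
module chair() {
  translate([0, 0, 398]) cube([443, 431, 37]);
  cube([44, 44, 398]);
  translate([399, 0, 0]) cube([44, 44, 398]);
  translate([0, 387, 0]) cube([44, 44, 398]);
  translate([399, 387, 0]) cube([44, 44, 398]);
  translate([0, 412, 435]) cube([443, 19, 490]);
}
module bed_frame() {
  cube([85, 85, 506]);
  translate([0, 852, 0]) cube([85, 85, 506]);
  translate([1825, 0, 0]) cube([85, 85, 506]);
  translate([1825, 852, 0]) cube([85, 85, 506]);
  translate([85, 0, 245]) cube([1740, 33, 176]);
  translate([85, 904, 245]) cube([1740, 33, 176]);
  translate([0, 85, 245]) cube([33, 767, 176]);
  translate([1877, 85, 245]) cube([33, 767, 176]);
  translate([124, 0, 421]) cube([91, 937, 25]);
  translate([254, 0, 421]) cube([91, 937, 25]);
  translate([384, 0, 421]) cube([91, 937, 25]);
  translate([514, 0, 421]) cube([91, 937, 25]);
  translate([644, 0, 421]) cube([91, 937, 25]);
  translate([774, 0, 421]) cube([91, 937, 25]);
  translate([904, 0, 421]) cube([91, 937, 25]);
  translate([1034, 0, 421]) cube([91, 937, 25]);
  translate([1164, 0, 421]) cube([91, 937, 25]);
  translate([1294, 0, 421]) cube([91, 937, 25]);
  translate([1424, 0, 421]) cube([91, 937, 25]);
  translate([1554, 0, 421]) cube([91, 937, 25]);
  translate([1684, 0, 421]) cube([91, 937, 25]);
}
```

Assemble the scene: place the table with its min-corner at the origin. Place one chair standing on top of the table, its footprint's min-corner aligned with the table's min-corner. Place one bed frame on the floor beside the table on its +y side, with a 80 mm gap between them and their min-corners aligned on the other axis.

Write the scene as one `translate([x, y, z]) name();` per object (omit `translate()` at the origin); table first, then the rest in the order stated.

table();
translate([0, 0, 775]) chair();
translate([0, 687, 0]) bed_frame();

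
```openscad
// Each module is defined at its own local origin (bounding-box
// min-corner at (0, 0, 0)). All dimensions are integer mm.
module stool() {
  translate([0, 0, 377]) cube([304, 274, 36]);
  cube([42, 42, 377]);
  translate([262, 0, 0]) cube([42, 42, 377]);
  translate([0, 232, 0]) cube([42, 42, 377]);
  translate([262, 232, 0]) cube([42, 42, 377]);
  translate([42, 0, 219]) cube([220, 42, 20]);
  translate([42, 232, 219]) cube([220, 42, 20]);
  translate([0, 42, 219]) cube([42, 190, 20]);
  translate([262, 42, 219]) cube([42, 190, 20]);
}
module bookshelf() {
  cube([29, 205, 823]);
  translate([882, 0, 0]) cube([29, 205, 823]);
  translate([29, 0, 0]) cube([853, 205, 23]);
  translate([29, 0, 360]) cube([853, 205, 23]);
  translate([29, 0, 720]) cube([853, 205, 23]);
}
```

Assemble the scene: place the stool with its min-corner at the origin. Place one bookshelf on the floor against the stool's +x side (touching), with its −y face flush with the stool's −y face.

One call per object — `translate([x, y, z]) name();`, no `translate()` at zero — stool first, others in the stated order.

stool();
translate([304, 0, 0]) bookshelf();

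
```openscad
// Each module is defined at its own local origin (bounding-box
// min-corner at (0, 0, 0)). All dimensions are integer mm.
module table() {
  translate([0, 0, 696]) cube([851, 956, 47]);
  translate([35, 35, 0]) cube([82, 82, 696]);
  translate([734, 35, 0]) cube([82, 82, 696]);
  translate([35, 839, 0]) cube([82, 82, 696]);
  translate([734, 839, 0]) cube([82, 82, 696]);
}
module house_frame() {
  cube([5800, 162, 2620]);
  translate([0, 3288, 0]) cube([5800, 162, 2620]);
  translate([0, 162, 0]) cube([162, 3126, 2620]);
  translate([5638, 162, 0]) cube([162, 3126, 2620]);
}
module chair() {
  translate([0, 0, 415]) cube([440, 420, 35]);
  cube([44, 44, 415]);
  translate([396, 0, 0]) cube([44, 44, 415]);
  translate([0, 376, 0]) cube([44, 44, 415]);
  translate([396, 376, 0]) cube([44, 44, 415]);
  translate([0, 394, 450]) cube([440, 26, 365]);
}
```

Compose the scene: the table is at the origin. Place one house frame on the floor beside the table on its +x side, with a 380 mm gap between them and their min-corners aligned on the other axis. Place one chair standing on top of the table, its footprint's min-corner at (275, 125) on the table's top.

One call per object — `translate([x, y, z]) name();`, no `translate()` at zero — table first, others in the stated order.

table();
translate([1231, 0, 0]) house_frame();
translate([275, 125, 743]) chair();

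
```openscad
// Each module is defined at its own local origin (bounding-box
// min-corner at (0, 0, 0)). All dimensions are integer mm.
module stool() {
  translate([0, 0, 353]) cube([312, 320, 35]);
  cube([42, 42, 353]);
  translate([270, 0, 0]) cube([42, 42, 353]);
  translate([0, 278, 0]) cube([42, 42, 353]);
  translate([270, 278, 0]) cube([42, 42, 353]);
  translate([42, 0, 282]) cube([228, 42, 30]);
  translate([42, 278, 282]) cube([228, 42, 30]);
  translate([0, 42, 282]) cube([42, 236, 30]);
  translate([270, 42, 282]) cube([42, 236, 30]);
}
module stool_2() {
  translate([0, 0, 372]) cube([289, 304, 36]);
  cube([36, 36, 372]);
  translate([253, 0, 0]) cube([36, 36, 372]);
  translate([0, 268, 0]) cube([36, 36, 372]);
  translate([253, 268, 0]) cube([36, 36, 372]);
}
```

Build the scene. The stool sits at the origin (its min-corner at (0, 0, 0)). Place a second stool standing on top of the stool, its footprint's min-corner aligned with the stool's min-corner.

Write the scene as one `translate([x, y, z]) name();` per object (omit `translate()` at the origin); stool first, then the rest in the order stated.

stool();
translate([0, 0, 388]) stool_2();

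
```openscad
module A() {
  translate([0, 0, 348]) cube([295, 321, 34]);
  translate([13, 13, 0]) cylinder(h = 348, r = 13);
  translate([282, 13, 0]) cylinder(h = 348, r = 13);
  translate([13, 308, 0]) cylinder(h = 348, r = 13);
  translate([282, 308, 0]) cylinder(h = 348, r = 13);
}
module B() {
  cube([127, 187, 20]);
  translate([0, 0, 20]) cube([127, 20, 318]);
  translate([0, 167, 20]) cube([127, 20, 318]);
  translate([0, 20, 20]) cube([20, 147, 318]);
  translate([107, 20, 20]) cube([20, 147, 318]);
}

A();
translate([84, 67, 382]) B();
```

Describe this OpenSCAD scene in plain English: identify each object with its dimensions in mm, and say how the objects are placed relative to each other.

A is a four-legged stool. The seat is 295×321 mm, 34 mm thick, top at z = 382 mm. It stands on four round legs, each 26 mm in diameter, from z = 0 to the seat underside, each leg's axis is inset half a diameter from the nearest pair of seat edges (so the leg's bounding box is flush with the corner).

B is an open-topped rectangular box: outside dimensions 127×187×338 mm, with a uniform wall and base thickness of 20 mm. The base is a full 127×187 slab on the floor; four walls sit on top of the base. The front and back walls (the −y and +y sides) span the full width; the two side walls fit between them.

The open box is on top of the stool, centred.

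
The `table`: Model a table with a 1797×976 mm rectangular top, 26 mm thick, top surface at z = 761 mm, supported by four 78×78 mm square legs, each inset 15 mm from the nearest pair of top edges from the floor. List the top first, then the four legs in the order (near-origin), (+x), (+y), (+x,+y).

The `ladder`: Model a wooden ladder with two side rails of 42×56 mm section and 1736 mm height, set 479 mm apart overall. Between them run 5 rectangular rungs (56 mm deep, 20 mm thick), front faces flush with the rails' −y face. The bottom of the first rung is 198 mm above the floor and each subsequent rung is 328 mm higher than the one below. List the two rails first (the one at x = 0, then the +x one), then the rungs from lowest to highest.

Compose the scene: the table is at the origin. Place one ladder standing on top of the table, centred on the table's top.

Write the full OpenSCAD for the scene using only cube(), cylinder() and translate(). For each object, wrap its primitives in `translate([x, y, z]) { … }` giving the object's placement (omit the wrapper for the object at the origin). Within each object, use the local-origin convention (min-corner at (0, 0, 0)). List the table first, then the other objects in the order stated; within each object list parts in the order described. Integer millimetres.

translate([0, 0, 735]) cube([1797, 976, 26]);
translate([15, 15, 0]) cube([78, 78, 735]);
translate([1704, 15, 0]) cube([78, 78, 735]);
translate([15, 883, 0]) cube([78, 78, 735]);
translate([1704, 883, 0]) cube([78, 78, 735]);
translate([659, 460, 761]) {
  cube([42, 56, 1736]);
  translate([437, 0, 0]) cube([42, 56, 1736]);
  translate([42, 0, 198]) cube([395, 56, 20]);
  translate([42, 0, 526]) cube([395, 56, 20]);
  translate([42, 0, 854]) cube([395, 56, 20]);
  translate([42, 0, 1182]) cube([395, 56, 20]);
  translate([42, 0, 1510]) cube([395, 56, 20]);
}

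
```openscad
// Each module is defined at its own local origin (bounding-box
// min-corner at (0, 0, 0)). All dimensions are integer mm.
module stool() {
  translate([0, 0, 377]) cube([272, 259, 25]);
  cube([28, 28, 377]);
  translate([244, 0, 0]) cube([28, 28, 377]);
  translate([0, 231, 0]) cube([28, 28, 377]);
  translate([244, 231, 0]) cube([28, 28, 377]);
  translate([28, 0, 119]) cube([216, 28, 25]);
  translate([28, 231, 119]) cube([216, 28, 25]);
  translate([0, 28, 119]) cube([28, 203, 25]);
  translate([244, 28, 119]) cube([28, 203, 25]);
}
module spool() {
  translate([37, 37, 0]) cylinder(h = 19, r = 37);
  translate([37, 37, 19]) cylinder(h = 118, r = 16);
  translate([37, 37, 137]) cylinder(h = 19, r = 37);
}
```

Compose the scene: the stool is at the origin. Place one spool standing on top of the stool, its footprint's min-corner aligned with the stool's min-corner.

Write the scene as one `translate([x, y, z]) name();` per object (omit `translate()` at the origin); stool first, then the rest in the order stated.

stool();
translate([0, 0, 402]) spool();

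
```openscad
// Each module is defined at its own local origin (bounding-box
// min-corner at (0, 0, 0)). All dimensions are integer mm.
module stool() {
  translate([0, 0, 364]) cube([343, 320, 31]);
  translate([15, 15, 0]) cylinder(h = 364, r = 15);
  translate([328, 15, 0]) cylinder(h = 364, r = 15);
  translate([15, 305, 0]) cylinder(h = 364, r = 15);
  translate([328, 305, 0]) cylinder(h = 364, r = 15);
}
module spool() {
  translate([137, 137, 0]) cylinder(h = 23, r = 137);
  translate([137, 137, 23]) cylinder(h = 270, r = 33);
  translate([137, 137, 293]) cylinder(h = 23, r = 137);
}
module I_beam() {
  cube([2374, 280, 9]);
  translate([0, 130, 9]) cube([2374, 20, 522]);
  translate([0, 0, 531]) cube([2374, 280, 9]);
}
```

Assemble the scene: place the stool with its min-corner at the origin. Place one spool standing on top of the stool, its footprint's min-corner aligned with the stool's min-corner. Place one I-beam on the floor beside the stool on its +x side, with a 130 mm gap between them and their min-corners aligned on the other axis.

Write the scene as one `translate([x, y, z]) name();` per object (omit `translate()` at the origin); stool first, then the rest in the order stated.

stool();
translate([0, 0, 395]) spool();
translate([473, 0, 0]) I_beam();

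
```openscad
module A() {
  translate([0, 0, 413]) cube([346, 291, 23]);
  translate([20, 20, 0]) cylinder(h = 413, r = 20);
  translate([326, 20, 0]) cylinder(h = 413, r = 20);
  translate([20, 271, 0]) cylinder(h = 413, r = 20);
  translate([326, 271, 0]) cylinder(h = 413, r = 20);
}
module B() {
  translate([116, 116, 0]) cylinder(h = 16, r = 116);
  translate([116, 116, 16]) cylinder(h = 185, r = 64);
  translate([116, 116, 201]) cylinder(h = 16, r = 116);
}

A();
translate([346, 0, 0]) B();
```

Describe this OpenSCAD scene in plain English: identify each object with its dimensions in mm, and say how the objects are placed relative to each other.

A is a four-legged stool. The seat is 346×291 mm, 23 mm thick, top at z = 436 mm. It stands on four round legs, each 40 mm in diameter, from z = 0 to the seat underside, each leg's axis is inset half a diameter from the nearest pair of seat edges (so the leg's bounding box is flush with the corner).

B is a spool: two coaxial disc flanges of radius 116 mm and thickness 16 mm, joined by a core cylinder of radius 64 mm and height 185 mm. The lower flange rests on z = 0 and the three cylinders share a vertical axis.

The spool is against the stool's +x side, with their −y faces flush.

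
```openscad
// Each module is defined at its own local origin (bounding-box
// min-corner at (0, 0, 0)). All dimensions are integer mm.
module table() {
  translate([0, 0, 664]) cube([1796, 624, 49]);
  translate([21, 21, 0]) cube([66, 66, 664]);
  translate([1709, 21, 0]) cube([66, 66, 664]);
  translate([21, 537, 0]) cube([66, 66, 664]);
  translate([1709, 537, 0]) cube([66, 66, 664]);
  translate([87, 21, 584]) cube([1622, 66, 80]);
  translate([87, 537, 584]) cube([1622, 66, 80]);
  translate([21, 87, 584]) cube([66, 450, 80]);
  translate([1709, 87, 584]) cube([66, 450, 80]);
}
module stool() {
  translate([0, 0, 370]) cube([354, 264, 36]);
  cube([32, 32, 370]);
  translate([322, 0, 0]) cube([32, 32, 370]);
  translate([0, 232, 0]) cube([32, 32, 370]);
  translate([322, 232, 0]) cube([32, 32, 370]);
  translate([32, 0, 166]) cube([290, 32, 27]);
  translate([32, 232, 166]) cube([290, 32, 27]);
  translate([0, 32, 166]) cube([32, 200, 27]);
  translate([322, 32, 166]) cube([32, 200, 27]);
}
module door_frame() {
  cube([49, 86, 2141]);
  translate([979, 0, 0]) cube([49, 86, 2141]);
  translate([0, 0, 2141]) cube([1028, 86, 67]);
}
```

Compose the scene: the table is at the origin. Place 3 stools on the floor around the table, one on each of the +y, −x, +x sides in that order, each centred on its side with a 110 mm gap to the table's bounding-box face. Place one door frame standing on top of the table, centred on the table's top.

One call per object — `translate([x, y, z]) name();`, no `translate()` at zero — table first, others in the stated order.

table();
translate([721, 734, 0]) stool();
translate([-464, 180, 0]) stool();
translate([1906, 180, 0]) stool();
translate([384, 269, 713]) door_frame();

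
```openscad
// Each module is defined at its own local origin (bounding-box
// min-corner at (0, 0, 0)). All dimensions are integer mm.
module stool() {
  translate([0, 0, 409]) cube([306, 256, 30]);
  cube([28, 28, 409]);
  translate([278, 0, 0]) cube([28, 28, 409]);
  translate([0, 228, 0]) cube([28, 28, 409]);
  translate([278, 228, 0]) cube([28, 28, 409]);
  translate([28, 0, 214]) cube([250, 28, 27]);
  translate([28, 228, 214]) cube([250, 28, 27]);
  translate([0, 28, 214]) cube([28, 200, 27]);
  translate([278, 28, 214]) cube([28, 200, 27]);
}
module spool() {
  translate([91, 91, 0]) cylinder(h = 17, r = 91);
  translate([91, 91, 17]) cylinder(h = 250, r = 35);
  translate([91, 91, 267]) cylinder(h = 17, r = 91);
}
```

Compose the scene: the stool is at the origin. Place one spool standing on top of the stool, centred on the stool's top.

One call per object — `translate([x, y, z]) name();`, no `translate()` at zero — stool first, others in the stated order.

stool();
translate([62, 37, 439]) spool();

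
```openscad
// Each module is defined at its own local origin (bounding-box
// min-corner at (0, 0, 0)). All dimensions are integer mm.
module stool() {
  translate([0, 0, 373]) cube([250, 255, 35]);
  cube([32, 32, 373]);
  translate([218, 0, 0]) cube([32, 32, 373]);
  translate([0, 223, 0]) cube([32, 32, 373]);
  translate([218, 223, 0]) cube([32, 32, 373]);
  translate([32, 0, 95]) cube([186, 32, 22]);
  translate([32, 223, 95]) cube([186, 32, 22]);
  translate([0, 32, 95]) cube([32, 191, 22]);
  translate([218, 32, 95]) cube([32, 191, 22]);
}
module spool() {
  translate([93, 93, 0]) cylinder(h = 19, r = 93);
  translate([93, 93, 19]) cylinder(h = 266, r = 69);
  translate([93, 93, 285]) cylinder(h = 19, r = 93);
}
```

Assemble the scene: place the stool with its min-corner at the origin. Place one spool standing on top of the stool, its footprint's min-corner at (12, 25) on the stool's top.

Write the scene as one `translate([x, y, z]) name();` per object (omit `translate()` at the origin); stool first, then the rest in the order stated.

stool();
translate([12, 25, 408]) spool();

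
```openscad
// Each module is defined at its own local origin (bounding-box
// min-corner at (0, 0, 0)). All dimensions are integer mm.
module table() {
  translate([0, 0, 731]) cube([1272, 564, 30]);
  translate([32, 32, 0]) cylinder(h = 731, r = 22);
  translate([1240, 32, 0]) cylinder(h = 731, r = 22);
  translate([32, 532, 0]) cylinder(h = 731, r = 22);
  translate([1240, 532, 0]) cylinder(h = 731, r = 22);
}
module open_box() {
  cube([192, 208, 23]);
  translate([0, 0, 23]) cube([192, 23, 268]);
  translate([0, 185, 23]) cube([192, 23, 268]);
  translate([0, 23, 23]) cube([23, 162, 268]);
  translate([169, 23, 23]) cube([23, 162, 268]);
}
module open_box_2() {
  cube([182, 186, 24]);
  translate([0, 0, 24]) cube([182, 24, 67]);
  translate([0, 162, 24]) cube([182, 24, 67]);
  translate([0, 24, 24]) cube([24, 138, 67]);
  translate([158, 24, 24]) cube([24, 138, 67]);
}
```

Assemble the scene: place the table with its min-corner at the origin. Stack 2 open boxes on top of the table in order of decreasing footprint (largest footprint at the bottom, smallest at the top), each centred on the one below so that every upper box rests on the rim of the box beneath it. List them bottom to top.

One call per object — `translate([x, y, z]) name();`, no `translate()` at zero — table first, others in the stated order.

table();
translate([540, 178, 761]) open_box();
translate([545, 189, 1052]) open_box_2();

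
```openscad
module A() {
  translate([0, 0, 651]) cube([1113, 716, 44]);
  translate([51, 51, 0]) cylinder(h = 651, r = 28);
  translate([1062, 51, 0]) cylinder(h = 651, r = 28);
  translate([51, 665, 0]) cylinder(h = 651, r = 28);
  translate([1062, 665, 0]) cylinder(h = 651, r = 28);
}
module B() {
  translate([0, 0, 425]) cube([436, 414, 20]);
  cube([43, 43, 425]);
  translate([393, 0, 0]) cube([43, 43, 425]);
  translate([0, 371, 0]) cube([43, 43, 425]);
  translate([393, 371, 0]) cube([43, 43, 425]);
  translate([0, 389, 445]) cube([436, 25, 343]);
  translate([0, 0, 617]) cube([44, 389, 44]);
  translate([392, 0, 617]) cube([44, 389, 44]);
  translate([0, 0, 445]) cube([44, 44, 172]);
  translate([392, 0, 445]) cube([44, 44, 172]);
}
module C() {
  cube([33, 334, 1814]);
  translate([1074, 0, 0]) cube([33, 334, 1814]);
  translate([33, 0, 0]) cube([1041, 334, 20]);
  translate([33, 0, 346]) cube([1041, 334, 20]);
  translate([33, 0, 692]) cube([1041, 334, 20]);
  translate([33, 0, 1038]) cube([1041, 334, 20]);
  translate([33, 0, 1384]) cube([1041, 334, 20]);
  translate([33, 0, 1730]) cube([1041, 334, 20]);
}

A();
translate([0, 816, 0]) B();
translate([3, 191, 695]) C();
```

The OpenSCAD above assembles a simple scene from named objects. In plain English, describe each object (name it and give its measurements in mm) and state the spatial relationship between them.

A is a rectangular dining table. The top is 1113×716×44 mm with its upper surface at z = 695 mm. It stands on four round legs of 56 mm diameter, each leg's bounding box inset 23 mm from the nearest pair of top edges, running from the floor to the underside of the top.

B is a chair. The seat is a 436×414×20 mm slab with its top at z = 445 mm, on four 43×43 mm corner legs (flush with the seat edges, standing on z = 0). A flat backrest 25 mm thick, 343 mm tall, spans the full seat width and rises from the seat top along its +y edge, rear face flush with the rear of the seat. Two armrests of 44×44 mm section run along each side from the seat's front edge to the front of the backrest, top faces 216 mm above the seat top and outer faces flush with the seat's x-edges; a 44×44 mm post under the front of each armrest stands on the seat at the front corner.

C is a bookshelf 1107 mm wide overall, 334 mm deep and 1814 mm tall. The two sides are 33 mm thick vertical panels. 6 horizontal shelves of 20 mm thickness span between the inner faces of the sides; the lowest shelf sits on the floor and shelves are stacked with a clear vertical gap of 326 mm between each pair.

The chair is on the floor beside the table on its +y side. The bookshelf is on top of the table, centred.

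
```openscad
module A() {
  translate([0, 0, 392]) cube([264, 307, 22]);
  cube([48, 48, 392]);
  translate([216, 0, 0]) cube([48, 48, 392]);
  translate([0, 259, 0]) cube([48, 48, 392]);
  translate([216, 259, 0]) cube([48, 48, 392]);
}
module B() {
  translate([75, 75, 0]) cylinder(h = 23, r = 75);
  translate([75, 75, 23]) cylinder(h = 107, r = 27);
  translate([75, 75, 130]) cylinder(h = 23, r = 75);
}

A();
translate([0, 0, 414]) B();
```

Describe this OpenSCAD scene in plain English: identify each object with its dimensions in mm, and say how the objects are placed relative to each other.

A is a four-legged stool. The seat is a 264×307×22 mm slab whose top surface is at z = 414 mm; four square legs, each 48×48 mm in cross-section, run from the floor (z = 0) to the underside of the seat, each flush with a corner of the seat.

B is a spool: two coaxial disc flanges of radius 75 mm and thickness 23 mm, joined by a core cylinder of radius 27 mm and height 107 mm. The lower flange rests on z = 0 and the three cylinders share a vertical axis.

The spool is on top of the stool.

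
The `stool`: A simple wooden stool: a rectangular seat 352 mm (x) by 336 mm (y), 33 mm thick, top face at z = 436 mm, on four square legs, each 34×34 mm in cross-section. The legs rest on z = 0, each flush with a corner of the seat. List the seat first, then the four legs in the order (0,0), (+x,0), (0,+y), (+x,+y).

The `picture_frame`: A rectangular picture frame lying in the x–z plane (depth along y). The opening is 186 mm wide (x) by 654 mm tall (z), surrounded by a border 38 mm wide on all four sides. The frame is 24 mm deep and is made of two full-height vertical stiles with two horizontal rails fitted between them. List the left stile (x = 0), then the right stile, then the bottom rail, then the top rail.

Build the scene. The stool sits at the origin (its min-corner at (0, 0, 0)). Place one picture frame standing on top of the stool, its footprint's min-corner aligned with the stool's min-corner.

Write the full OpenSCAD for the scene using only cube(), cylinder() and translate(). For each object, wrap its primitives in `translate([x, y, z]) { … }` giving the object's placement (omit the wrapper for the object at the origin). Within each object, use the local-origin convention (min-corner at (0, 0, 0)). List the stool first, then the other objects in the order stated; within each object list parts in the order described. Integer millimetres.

translate([0, 0, 403]) cube([352, 336, 33]);
cube([34, 34, 403]);
translate([318, 0, 0]) cube([34, 34, 403]);
translate([0, 302, 0]) cube([34, 34, 403]);
translate([318, 302, 0]) cube([34, 34, 403]);
translate([0, 0, 436]) {
  cube([38, 24, 730]);
  translate([224, 0, 0]) cube([38, 24, 730]);
  translate([38, 0, 0]) cube([186, 24, 38]);
  translate([38, 0, 692]) cube([186, 24, 38]);
}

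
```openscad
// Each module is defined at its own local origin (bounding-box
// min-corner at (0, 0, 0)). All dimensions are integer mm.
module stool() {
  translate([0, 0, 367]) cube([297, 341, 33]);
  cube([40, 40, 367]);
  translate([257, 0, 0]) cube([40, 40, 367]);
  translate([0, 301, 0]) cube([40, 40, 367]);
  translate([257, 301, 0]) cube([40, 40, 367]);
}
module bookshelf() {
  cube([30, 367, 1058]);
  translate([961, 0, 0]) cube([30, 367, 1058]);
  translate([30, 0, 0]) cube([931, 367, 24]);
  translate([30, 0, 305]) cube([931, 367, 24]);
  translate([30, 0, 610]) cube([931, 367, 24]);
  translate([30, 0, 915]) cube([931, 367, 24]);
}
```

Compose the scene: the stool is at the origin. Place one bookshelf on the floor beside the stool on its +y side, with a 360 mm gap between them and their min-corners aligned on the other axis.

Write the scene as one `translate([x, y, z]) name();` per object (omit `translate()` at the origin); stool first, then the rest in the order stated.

stool();
translate([0, 701, 0]) bookshelf();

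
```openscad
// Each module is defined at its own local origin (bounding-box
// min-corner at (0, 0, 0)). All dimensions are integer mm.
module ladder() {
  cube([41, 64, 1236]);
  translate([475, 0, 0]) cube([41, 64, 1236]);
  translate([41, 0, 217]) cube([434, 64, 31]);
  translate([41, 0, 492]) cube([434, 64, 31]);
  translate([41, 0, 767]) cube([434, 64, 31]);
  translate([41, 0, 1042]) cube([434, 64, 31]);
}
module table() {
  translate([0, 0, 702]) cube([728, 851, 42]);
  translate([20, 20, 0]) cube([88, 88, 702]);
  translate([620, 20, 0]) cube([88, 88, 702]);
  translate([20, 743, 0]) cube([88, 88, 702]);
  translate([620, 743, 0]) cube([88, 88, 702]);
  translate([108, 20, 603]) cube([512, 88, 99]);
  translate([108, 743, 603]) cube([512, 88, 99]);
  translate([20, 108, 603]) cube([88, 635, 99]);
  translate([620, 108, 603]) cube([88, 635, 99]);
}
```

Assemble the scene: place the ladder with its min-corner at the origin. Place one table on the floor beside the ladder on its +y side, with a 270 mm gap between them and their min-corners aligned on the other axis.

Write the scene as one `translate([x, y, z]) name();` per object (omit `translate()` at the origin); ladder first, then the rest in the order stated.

ladder();
translate([0, 334, 0]) table();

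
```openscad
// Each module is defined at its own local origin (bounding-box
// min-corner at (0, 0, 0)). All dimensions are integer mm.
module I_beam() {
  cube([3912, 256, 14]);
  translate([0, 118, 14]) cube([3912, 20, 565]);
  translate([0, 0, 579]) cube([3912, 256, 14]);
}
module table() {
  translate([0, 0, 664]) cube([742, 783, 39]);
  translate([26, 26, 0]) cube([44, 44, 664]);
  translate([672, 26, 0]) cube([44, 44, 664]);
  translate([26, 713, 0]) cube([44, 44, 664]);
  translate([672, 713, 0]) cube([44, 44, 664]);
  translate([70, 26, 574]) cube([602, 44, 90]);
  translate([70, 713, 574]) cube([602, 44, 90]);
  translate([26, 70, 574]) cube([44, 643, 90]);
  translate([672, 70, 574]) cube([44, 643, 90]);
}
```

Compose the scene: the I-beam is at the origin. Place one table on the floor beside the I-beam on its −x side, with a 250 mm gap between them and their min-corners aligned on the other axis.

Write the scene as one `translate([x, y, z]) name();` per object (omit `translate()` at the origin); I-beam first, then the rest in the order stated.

I_beam();
translate([-992, 0, 0]) table();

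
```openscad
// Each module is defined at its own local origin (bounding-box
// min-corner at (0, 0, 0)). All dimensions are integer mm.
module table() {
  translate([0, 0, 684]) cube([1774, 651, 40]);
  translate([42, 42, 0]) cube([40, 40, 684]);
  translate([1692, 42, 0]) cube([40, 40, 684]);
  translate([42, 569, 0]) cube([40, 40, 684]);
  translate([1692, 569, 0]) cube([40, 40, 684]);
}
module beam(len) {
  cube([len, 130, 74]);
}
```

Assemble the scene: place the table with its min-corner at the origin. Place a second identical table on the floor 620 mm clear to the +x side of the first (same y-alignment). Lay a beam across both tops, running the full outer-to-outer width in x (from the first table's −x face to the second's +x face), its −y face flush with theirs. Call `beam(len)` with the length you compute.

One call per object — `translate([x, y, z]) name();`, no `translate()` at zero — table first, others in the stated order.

table();
translate([2394, 0, 0]) table();
translate([0, 0, 724]) beam(4168);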